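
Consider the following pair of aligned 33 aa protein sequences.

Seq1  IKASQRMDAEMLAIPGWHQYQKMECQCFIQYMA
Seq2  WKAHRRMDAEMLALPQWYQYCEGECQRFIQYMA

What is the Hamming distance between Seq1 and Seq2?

Differing sites — 1:I/W; 4:S/H; 5:Q/R; 14:I/L; 16:G/Q; 18:H/Y; 21:Q/C; 22:K/E; 23:M/G; 27:C/R.
That gives 10 mismatches out of 33 aligned sites, so the Hamming distance is 10.

10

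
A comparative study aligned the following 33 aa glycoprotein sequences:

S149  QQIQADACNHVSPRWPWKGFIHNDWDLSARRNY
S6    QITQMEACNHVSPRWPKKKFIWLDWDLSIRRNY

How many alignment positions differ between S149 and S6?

9

Mismatches occur at site 2 (Q↔I), site 3 (I↔T), site 5 (A↔M), site 6 (D↔E), site 17 (W↔K), site 19 (G↔K), site 22 (H↔W), site 23 (N↔L), site 29 (A↔I).
That gives 9 mismatches out of 33 aligned sites, so the Hamming distance is 9.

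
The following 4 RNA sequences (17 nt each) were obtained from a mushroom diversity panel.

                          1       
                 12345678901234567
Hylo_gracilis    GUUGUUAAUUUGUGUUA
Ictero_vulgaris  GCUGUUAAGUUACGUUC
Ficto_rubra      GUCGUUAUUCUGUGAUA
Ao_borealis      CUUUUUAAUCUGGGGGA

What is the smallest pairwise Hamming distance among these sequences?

4

Pairwise Hamming distances:
  Hylo_gracilis vs Ictero_vulgaris: 5
  Hylo_gracilis vs Ficto_rubra: 4
  Hylo_gracilis vs Ao_borealis: 6
  Ictero_vulgaris vs Ficto_rubra: 9
  Ictero_vulgaris vs Ao_borealis: 10
  Ficto_rubra vs Ao_borealis: 7
The smallest is 4, between Hylo_gracilis and Ficto_rubra.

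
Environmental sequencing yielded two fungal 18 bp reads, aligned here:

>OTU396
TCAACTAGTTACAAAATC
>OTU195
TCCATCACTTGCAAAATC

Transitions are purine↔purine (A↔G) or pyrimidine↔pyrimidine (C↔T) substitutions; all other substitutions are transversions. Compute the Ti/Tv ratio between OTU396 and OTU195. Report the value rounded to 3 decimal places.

1.500

The sequences differ at positions 3 (A/C, transversion), 5 (C/T, transition), 6 (T/C, transition), 8 (G/C, transversion), 11 (A/G, transition).
Of the 5 differences, 3 transitions and 2 transversions, so Ti/Tv = 3/2 = 1.500.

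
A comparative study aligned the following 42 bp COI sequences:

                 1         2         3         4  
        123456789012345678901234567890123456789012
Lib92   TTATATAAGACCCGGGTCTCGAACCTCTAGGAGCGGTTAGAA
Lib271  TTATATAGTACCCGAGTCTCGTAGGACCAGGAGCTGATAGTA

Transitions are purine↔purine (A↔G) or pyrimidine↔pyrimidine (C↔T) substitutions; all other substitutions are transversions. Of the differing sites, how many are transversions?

8

The sequences differ at positions 8 (A/G, transition), 9 (G/T, transversion), 15 (G/A, transition), 22 (A/T, transversion), 24 (C/G, transversion), 25 (C/G, transversion), 26 (T/A, transversion), 28 (T/C, transition), 35 (G/T, transversion), 37 (T/A, transversion), 41 (A/T, transversion).
Of the 11 differences, 3 transitions and 8 transversions, so the answer is 8.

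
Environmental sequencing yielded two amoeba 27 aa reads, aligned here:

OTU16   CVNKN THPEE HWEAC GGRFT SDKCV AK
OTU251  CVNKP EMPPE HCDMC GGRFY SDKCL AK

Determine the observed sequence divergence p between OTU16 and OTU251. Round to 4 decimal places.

0.3333

The sequences differ at positions 5 (N/P), 6 (T/E), 7 (H/M), 9 (E/P), 12 (W/C), 13 (E/D), 14 (A/M), 20 (T/Y), 25 (V/L).
There are 9 differences over 27 sites, so p = 9/27 = 0.3333.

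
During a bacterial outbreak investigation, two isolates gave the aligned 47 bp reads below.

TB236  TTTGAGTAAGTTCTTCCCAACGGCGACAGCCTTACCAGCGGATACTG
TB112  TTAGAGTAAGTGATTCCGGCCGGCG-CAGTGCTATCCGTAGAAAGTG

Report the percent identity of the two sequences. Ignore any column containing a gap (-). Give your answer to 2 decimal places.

Excluding the 1 gap column leaves 46 comparable sites.
Differing sites — 3:T/A; 12:T/G; 13:C/A; 18:C/G; 19:A/G; 20:A/C; 30:C/T; 31:C/G; 32:T/C; 35:C/T; 37:A/C; 39:C/T; 40:G/A; 43:T/A; 45:C/G.
31 of the 46 comparable sites match, so the percent identity is 31/46 × 100 = 67.39%.

67.39%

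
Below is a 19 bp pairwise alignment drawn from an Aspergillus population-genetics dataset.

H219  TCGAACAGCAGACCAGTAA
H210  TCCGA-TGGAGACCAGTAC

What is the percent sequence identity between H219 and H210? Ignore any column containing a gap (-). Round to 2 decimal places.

72.22%

Excluding the 1 gap column leaves 18 comparable sites.
Differing sites — 3:G/C; 4:A/G; 7:A/T; 9:C/G; 19:A/C.
13 of the 18 comparable sites match, so the percent identity is 13/18 × 100 = 72.22%.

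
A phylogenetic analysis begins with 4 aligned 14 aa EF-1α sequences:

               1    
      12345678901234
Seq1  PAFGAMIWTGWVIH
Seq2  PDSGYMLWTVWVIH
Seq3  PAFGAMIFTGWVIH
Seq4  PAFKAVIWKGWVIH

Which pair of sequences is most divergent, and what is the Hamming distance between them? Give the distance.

8

Pairwise Hamming distances:
  Seq1 vs Seq2: 5
  Seq1 vs Seq3: 1
  Seq1 vs Seq4: 3
  Seq2 vs Seq3: 6
  Seq2 vs Seq4: 8
  Seq3 vs Seq4: 4
The largest is 8, between Seq2 and Seq4.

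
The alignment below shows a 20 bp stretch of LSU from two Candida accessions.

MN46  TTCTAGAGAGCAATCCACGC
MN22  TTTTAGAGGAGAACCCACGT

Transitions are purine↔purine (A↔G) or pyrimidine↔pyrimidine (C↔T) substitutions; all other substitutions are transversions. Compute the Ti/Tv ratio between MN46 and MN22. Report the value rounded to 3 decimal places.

5.000

Mismatches occur at site 3 (C↔T, transition), site 9 (A↔G, transition), site 10 (G↔A, transition), site 11 (C↔G, transversion), site 14 (T↔C, transition), site 20 (C↔T, transition).
Of the 6 differences, 5 transitions and 1 transversion, so Ti/Tv = 5/1 = 5.000.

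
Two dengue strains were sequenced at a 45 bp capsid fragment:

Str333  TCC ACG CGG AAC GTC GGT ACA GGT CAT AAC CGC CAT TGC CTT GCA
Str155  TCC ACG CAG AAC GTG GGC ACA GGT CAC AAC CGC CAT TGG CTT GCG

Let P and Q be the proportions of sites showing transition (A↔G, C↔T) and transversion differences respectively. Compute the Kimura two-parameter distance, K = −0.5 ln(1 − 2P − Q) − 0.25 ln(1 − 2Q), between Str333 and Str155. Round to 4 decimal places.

Mismatches occur at site 8 (G/A, transition), site 15 (C/G, transversion), site 18 (T/C, transition), site 27 (T/C, transition), site 39 (C/G, transversion), site 45 (A/G, transition).
Of the 6 differences, 4 transitions and 2 transversions over 45 sites: P = 4/45 = 0.088889, Q = 2/45 = 0.044444.
d = −0.5·ln(0.777778) − 0.25·ln(0.911112) = −0.5·(-0.251314) − 0.25·(-0.093089) = 0.1489.

0.1489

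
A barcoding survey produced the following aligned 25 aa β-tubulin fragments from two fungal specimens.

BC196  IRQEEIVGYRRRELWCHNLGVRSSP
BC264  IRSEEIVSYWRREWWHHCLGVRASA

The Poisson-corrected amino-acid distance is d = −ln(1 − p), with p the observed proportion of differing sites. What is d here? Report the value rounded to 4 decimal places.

Differing sites — 3:Q/S; 8:G/S; 10:R/W; 14:L/W; 16:C/H; 18:N/C; 23:S/A; 25:P/A.
p = 8/25 = 0.320000.
d = −ln(1 − 0.320000) = −ln(0.680000) = 0.3857.

0.3857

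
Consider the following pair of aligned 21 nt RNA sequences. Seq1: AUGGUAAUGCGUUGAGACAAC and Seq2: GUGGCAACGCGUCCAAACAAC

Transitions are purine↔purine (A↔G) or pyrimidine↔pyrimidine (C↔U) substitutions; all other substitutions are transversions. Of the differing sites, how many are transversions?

1

The sequences differ at positions 1 (A/G, transition), 5 (U/C, transition), 8 (U/C, transition), 13 (U/C, transition), 14 (G/C, transversion), 16 (G/A, transition).
Of the 6 differences, 5 transitions and 1 transversion, so the answer is 1.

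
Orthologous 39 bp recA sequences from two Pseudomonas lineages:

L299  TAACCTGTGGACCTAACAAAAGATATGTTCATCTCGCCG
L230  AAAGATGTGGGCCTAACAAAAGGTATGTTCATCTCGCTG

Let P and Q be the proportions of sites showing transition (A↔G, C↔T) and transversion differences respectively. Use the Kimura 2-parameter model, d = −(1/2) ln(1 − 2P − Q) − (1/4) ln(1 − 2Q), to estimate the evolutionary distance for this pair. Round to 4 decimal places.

Differing sites — 1:T/A (Tv); 4:C/G (Tv); 5:C/A (Tv); 11:A/G (Ti); 23:A/G (Ti); 38:C/T (Ti).
Of the 6 differences, 3 transitions and 3 transversions over 39 sites: P = 3/39 = 0.076923, Q = 3/39 = 0.076923.
d = −0.5·ln(0.769231) − 0.25·ln(0.846154) = −0.5·(-0.262364) − 0.25·(-0.167054) = 0.1729.

0.1729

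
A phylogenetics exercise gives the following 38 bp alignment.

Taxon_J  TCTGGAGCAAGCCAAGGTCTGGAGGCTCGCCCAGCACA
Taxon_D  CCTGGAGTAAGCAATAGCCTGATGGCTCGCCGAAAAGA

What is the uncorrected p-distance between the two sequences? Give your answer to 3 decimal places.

The sequences differ at positions 1 (T/C), 8 (C/T), 13 (C/A), 15 (A/T), 16 (G/A), 18 (T/C), 22 (G/A), 23 (A/T), 32 (C/G), 34 (G/A), 35 (C/A), 37 (C/G).
There are 12 differences over 38 sites, so p = 12/38 = 0.316.

0.316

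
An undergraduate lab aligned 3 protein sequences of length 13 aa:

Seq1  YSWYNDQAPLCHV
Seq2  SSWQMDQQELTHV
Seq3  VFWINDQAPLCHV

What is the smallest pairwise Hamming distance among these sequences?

Pairwise Hamming distances:
  Seq1 vs Seq2: 6
  Seq1 vs Seq3: 3
  Seq2 vs Seq3: 7
The smallest is 3, between Seq1 and Seq3.

3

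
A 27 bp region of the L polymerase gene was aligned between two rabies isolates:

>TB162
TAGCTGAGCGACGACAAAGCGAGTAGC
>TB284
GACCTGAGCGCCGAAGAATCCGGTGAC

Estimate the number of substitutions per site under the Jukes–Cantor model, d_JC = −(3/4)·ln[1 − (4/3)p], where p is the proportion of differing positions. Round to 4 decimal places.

The sequences differ at positions 1 (T/G), 3 (G/C), 11 (A/C), 15 (C/A), 16 (A/G), 19 (G/T), 21 (G/C), 22 (A/G), 25 (A/G), 26 (G/A).
p = 10/27 = 0.370370.
d = −0.75 · ln(1 − (4/3)·0.370370) = −0.75 · ln(0.506173) = −0.75 · (-0.680877) = 0.5107.

0.5107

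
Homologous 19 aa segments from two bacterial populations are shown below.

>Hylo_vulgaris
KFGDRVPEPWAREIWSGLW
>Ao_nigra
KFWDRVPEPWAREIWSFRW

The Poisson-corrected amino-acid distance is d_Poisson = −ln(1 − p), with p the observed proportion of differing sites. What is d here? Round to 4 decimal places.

0.1719

Differing sites — 3:G/W; 17:G/F; 18:L/R.
p = 3/19 = 0.157895.
d = −ln(1 − 0.157895) = −ln(0.842105) = 0.1719.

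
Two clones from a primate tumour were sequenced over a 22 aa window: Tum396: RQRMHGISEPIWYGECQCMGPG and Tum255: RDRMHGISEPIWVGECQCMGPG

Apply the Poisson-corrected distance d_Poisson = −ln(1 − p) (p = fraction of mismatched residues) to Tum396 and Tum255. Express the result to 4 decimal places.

0.0953

Differing sites — 2:Q/D; 13:Y/V.
p = 2/22 = 0.090909.
d = −ln(1 − 0.090909) = −ln(0.909091) = 0.0953.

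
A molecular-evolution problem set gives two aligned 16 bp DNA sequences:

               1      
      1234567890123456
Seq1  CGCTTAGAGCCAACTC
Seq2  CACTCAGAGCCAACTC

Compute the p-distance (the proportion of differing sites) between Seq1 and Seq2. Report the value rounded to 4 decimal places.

0.1250

The sequences differ at positions 2 (G/A), 5 (T/C).
There are 2 differences over 16 sites, so p = 2/16 = 0.1250.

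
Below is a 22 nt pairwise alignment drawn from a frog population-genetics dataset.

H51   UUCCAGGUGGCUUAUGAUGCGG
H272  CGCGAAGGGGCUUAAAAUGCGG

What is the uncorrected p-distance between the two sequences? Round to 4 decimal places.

The sequences differ at positions 1 (U/C), 2 (U/G), 4 (C/G), 6 (G/A), 8 (U/G), 15 (U/A), 16 (G/A).
There are 7 differences over 22 sites, so p = 7/22 = 0.3182.

0.3182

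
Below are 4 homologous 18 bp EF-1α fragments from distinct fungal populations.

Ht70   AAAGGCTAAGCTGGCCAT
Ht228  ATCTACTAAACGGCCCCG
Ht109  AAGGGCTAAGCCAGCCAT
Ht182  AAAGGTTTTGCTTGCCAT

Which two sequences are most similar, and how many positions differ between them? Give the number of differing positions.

3

Pairwise Hamming distances:
  Ht70 vs Ht228: 9
  Ht70 vs Ht109: 3
  Ht70 vs Ht182: 4
  Ht228 vs Ht109: 10
  Ht228 vs Ht182: 13
  Ht109 vs Ht182: 6
The smallest is 3, between Ht70 and Ht109.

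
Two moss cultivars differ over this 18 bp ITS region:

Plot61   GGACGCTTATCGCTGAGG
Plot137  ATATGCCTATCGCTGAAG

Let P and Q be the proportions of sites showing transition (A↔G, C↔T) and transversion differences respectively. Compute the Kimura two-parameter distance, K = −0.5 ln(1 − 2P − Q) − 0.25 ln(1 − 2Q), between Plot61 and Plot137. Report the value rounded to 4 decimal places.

0.3760

The sequences differ at positions 1 (G/A, transition), 2 (G/T, transversion), 4 (C/T, transition), 7 (T/C, transition), 17 (G/A, transition).
Of the 5 differences, 4 transitions and 1 transversion over 18 sites: P = 4/18 = 0.222222, Q = 1/18 = 0.055556.
d = −0.5·ln(0.500000) − 0.25·ln(0.888888) = −0.5·(-0.693147) − 0.25·(-0.117784) = 0.3760.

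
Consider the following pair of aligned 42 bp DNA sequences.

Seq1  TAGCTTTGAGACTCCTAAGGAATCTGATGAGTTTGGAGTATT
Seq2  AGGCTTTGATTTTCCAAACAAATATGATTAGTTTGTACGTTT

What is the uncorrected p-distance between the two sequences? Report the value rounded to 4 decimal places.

The sequences differ at positions 1 (T/A), 2 (A/G), 10 (G/T), 11 (A/T), 12 (C/T), 16 (T/A), 19 (G/C), 20 (G/A), 24 (C/A), 29 (G/T), 36 (G/T), 38 (G/C), 39 (T/G), 40 (A/T).
There are 14 differences over 42 sites, so p = 14/42 = 0.3333.

0.3333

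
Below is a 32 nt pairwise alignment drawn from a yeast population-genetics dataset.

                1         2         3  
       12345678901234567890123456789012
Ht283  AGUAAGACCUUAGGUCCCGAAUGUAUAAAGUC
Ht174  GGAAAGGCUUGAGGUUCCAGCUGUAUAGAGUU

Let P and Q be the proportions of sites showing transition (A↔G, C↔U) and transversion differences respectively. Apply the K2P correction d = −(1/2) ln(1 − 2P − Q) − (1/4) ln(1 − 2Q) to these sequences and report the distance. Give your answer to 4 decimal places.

0.5023

Mismatches occur at site 1 (A↔G, transition), site 3 (U↔A, transversion), site 7 (A↔G, transition), site 9 (C↔U, transition), site 11 (U↔G, transversion), site 16 (C↔U, transition), site 19 (G↔A, transition), site 20 (A↔G, transition), site 21 (A↔C, transversion), site 28 (A↔G, transition), site 32 (C↔U, transition).
Of the 11 differences, 8 transitions and 3 transversions over 32 sites: P = 8/32 = 0.250000, Q = 3/32 = 0.093750.
d = −0.5·ln(0.406250) − 0.25·ln(0.812500) = −0.5·(-0.900787) − 0.25·(-0.207639) = 0.5023.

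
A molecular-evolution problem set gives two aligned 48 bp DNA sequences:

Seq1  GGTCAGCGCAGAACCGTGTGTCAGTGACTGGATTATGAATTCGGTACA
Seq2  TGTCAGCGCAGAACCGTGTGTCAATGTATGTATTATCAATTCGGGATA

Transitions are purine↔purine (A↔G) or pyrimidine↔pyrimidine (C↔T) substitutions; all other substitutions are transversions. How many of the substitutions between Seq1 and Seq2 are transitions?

2

Mismatches occur at site 1 (G/T, transversion), site 24 (G/A, transition), site 27 (A/T, transversion), site 28 (C/A, transversion), site 31 (G/T, transversion), site 37 (G/C, transversion), site 45 (T/G, transversion), site 47 (C/T, transition).
Of the 8 differences, 2 transitions and 6 transversions, so the answer is 2.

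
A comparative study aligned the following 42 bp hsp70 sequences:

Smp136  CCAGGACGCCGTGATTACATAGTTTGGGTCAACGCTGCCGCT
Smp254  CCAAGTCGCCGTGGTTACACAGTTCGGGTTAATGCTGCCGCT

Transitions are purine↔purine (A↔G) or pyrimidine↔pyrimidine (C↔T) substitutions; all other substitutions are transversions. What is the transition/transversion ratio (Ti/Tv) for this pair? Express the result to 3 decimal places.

Mismatches occur at site 4 (G/A, transition), site 6 (A/T, transversion), site 14 (A/G, transition), site 20 (T/C, transition), site 25 (T/C, transition), site 30 (C/T, transition), site 33 (C/T, transition).
Of the 7 differences, 6 transitions and 1 transversion, so Ti/Tv = 6/1 = 6.000.

6.000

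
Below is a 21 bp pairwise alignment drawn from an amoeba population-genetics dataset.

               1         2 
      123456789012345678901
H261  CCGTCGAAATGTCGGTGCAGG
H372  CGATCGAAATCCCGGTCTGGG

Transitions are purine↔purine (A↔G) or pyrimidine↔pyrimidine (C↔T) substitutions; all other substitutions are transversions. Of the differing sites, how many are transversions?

Differing sites — 2:C/G (Tv); 3:G/A (Ti); 11:G/C (Tv); 12:T/C (Ti); 17:G/C (Tv); 18:C/T (Ti); 19:A/G (Ti).
Of the 7 differences, 4 transitions and 3 transversions, so the answer is 3.

3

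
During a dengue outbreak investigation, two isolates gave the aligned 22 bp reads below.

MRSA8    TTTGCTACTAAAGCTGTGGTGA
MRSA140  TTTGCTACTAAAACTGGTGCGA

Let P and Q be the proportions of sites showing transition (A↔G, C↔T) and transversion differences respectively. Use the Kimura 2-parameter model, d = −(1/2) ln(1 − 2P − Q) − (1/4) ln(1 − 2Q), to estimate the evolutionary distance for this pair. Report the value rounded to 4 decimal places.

0.2094

Mismatches occur at site 13 (G↔A, transition), site 17 (T↔G, transversion), site 18 (G↔T, transversion), site 20 (T↔C, transition).
Of the 4 differences, 2 transitions and 2 transversions over 22 sites: P = 2/22 = 0.090909, Q = 2/22 = 0.090909.
d = −0.5·ln(0.727273) − 0.25·ln(0.818182) = −0.5·(-0.318453) − 0.25·(-0.200670) = 0.2094.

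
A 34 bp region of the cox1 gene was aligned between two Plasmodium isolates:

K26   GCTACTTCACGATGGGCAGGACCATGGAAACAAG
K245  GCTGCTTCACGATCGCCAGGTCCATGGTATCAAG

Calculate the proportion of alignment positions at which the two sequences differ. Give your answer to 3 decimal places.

0.176

The sequences differ at positions 4 (A/G), 14 (G/C), 16 (G/C), 21 (A/T), 28 (A/T), 30 (A/T).
There are 6 differences over 34 sites, so p = 6/34 = 0.176.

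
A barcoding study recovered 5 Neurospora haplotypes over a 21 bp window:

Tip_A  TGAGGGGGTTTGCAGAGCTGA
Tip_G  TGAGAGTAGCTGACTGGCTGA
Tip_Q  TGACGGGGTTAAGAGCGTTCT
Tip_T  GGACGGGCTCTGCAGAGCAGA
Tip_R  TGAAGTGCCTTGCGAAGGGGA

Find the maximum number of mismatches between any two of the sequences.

Pairwise Hamming distances:
  Tip_A vs Tip_G: 9
  Tip_A vs Tip_Q: 8
  Tip_A vs Tip_T: 5
  Tip_A vs Tip_R: 8
  Tip_G vs Tip_Q: 15
  Tip_G vs Tip_T: 11
  Tip_G vs Tip_R: 13
  Tip_Q vs Tip_T: 11
  Tip_Q vs Tip_R: 14
  Tip_T vs Tip_R: 9
The largest is 15, between Tip_G and Tip_Q.

15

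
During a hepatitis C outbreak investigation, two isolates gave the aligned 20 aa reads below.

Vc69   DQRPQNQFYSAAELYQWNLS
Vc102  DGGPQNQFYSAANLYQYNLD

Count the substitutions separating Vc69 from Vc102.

Differing sites — 2:Q/G; 3:R/G; 13:E/N; 17:W/Y; 20:S/D.
That gives 5 mismatches out of 20 aligned sites, so the Hamming distance is 5.

5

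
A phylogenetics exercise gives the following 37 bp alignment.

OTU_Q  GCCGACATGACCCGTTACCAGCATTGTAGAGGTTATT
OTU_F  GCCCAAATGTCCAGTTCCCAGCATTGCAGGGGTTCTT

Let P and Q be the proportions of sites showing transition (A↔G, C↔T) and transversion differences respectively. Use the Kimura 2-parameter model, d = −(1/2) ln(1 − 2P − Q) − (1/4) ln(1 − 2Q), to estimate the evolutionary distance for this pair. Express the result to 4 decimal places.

Differing sites — 4:G/C (Tv); 6:C/A (Tv); 10:A/T (Tv); 13:C/A (Tv); 17:A/C (Tv); 27:T/C (Ti); 30:A/G (Ti); 35:A/C (Tv).
Of the 8 differences, 2 transitions and 6 transversions over 37 sites: P = 2/37 = 0.054054, Q = 6/37 = 0.162162.
d = −0.5·ln(0.729730) − 0.25·ln(0.675676) = −0.5·(-0.315081) − 0.25·(-0.392042) = 0.2556.

0.2556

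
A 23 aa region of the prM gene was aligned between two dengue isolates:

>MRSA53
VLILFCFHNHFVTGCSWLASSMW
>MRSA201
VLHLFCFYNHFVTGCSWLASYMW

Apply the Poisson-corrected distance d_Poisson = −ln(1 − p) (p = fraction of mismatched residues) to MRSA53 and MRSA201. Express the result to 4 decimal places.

Differing sites — 3:I/H; 8:H/Y; 21:S/Y.
p = 3/23 = 0.130435.
d = −ln(1 − 0.130435) = −ln(0.869565) = 0.1398.

0.1398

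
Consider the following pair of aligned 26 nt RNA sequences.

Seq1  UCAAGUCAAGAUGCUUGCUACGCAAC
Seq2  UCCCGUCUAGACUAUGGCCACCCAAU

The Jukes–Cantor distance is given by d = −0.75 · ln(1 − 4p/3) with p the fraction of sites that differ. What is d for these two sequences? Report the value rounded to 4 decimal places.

Differing sites — 3:A/C; 4:A/C; 8:A/U; 12:U/C; 13:G/U; 14:C/A; 16:U/G; 19:U/C; 22:G/C; 26:C/U.
p = 10/26 = 0.384615.
d = −0.75 · ln(1 − (4/3)·0.384615) = −0.75 · ln(0.487180) = −0.75 · (-0.719122) = 0.5393.

0.5393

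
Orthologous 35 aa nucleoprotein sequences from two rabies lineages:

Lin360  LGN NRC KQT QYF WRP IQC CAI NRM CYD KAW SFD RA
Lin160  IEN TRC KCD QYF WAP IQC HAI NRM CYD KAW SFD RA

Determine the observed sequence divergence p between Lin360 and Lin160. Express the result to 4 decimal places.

Differing sites — 1:L/I; 2:G/E; 4:N/T; 8:Q/C; 9:T/D; 14:R/A; 19:C/H.
There are 7 differences over 35 sites, so p = 7/35 = 0.2000.

0.2000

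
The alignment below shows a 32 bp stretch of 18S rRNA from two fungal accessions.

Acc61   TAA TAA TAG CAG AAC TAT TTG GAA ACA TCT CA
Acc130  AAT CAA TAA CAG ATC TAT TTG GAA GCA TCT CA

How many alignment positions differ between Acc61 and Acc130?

Differing sites — 1:T/A; 3:A/T; 4:T/C; 9:G/A; 14:A/T; 25:A/G.
That gives 6 mismatches out of 32 aligned sites, so the Hamming distance is 6.

6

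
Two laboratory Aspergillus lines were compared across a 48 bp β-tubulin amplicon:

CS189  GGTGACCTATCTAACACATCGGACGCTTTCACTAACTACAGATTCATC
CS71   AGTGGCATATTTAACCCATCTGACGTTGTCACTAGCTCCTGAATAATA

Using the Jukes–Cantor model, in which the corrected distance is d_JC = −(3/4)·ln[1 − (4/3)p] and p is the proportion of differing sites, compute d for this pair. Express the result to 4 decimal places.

Mismatches occur at site 1 (G/A), site 5 (A/G), site 7 (C/A), site 11 (C/T), site 16 (A/C), site 21 (G/T), site 26 (C/T), site 28 (T/G), site 35 (A/G), site 38 (A/C), site 40 (A/T), site 43 (T/A), site 45 (C/A), site 48 (C/A).
p = 14/48 = 0.291667.
d = −0.75 · ln(1 − (4/3)·0.291667) = −0.75 · ln(0.611111) = −0.75 · (-0.492477) = 0.3694.

0.3694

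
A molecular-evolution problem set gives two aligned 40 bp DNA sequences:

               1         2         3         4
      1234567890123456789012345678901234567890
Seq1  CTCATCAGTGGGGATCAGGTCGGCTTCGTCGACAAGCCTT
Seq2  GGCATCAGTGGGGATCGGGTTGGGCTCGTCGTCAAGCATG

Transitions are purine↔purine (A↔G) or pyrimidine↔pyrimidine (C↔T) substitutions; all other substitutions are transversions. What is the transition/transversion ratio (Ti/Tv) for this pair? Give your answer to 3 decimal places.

0.500

The sequences differ at positions 1 (C/G, transversion), 2 (T/G, transversion), 17 (A/G, transition), 21 (C/T, transition), 24 (C/G, transversion), 25 (T/C, transition), 32 (A/T, transversion), 38 (C/A, transversion), 40 (T/G, transversion).
Of the 9 differences, 3 transitions and 6 transversions, so Ti/Tv = 3/6 = 0.500.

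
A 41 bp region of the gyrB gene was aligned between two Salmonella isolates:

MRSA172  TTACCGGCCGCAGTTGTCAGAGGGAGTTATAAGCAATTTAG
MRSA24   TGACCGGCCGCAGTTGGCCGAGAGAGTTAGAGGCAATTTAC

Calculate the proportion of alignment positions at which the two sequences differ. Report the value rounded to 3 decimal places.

0.171

Differing sites — 2:T/G; 17:T/G; 19:A/C; 23:G/A; 30:T/G; 32:A/G; 41:G/C.
There are 7 differences over 41 sites, so p = 7/41 = 0.171.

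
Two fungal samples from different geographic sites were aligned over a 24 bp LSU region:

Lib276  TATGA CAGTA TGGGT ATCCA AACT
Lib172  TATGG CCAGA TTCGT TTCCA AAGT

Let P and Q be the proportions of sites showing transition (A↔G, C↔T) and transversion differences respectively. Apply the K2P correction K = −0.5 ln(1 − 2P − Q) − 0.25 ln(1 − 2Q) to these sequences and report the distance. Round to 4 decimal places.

Differing sites — 5:A/G (Ti); 7:A/C (Tv); 8:G/A (Ti); 9:T/G (Tv); 12:G/T (Tv); 13:G/C (Tv); 16:A/T (Tv); 23:C/G (Tv).
Of the 8 differences, 2 transitions and 6 transversions over 24 sites: P = 2/24 = 0.083333, Q = 6/24 = 0.250000.
d = −0.5·ln(0.583334) − 0.25·ln(0.500000) = −0.5·(-0.538995) − 0.25·(-0.693147) = 0.4428.

0.4428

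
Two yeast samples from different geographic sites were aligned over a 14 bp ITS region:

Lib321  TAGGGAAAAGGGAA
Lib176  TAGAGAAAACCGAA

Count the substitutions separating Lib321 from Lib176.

3

The sequences differ at positions 4 (G/A), 10 (G/C), 11 (G/C).
That gives 3 mismatches out of 14 aligned sites, so the Hamming distance is 3.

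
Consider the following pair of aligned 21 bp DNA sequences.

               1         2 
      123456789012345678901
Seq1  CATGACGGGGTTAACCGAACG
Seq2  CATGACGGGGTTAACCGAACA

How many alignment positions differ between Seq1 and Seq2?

A single mismatch occurs at site 21 (G/A).
That gives 1 mismatch out of 21 aligned sites, so the Hamming distance is 1.

1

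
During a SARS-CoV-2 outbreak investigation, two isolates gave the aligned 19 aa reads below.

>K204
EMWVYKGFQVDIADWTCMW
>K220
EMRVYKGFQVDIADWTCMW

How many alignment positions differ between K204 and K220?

A single mismatch occurs at site 3 (W/R).
That gives 1 mismatch out of 19 aligned sites, so the Hamming distance is 1.

1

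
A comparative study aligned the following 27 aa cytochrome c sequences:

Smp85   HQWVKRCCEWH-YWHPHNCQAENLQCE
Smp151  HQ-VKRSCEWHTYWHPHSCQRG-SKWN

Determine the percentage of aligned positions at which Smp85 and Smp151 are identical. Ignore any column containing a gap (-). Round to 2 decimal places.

66.67%

Excluding the 3 gap columns leaves 24 comparable sites.
Differing sites — 7:C/S; 18:N/S; 21:A/R; 22:E/G; 24:L/S; 25:Q/K; 26:C/W; 27:E/N.
16 of the 24 comparable sites match, so the percent identity is 16/24 × 100 = 66.67%.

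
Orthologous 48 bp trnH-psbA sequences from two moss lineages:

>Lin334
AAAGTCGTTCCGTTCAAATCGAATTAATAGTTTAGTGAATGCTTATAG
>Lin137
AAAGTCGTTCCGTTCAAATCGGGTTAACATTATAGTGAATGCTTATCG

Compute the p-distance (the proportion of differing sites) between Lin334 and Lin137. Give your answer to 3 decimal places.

Mismatches occur at site 22 (A→G), site 23 (A→G), site 28 (T→C), site 30 (G→T), site 32 (T→A), site 47 (A→C).
There are 6 differences over 48 sites, so p = 6/48 = 0.125.

0.125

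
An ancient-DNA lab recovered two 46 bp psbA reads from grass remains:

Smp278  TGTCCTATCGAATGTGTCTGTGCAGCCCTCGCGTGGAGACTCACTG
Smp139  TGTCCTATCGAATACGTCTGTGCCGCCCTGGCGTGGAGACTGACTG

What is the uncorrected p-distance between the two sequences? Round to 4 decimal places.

0.1087

The sequences differ at positions 14 (G/A), 15 (T/C), 24 (A/C), 30 (C/G), 42 (C/G).
There are 5 differences over 46 sites, so p = 5/46 = 0.1087.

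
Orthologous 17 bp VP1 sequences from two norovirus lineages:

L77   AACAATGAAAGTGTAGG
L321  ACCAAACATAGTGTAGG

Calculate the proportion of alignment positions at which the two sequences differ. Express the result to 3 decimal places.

0.235

The sequences differ at positions 2 (A/C), 6 (T/A), 7 (G/C), 9 (A/T).
There are 4 differences over 17 sites, so p = 4/17 = 0.235.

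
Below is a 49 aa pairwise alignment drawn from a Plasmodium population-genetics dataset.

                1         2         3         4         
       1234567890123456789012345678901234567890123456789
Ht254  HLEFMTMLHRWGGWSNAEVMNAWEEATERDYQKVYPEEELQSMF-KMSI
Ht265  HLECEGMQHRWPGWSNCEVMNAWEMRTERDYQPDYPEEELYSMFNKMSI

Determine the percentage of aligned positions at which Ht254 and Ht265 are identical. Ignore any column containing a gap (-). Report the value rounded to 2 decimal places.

Excluding the 1 gap column leaves 48 comparable sites.
Differing sites — 4:F/C; 5:M/E; 6:T/G; 8:L/Q; 12:G/P; 17:A/C; 25:E/M; 26:A/R; 33:K/P; 34:V/D; 41:Q/Y.
37 of the 48 comparable sites match, so the percent identity is 37/48 × 100 = 77.08%.

77.08%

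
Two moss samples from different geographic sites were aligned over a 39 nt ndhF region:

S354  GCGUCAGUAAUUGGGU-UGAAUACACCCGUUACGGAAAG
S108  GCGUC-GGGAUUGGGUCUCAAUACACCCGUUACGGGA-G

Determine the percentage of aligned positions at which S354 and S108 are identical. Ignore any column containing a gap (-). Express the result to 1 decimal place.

88.9%

Excluding the 3 gap columns leaves 36 comparable sites.
Mismatches occur at site 8 (U→G), site 9 (A→G), site 19 (G→C), site 36 (A→G).
32 of the 36 comparable sites match, so the percent identity is 32/36 × 100 = 88.9%.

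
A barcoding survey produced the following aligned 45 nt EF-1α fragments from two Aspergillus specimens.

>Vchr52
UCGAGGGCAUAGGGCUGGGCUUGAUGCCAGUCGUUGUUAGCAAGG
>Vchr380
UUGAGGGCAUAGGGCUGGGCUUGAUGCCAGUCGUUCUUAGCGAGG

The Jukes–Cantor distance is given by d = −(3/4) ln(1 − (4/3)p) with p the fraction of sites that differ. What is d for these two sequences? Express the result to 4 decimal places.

The sequences differ at positions 2 (C/U), 36 (G/C), 42 (A/G).
p = 3/45 = 0.066667.
d = −0.75 · ln(1 − (4/3)·0.066667) = −0.75 · ln(0.911111) = −0.75 · (-0.093091) = 0.0698.

0.0698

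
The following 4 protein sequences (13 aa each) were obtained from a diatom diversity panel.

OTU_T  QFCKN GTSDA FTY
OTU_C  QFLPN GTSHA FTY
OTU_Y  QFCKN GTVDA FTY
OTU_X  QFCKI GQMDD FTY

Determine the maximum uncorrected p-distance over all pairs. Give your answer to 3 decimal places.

Pairwise Hamming distances:
  OTU_T vs OTU_C: 3
  OTU_T vs OTU_Y: 1
  OTU_T vs OTU_X: 4
  OTU_C vs OTU_Y: 4
  OTU_C vs OTU_X: 7
  OTU_Y vs OTU_X: 4
The largest is 7 mismatches, between OTU_C and OTU_X; p = 7/13 = 0.538.

0.538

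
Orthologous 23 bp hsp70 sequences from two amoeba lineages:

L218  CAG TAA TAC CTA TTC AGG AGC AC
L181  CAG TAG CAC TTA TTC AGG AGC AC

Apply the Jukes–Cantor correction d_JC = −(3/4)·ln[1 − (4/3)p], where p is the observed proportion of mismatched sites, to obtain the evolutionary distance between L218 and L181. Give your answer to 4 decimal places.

Differing sites — 6:A/G; 7:T/C; 10:C/T.
p = 3/23 = 0.130435.
d = −0.75 · ln(1 − (4/3)·0.130435) = −0.75 · ln(0.826087) = −0.75 · (-0.191055) = 0.1433.

0.1433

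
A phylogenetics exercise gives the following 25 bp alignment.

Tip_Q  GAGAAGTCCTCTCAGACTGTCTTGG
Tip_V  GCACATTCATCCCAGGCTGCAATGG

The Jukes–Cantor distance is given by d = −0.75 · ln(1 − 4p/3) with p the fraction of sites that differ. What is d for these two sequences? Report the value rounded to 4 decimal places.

0.5716

The sequences differ at positions 2 (A/C), 3 (G/A), 4 (A/C), 6 (G/T), 9 (C/A), 12 (T/C), 16 (A/G), 20 (T/C), 21 (C/A), 22 (T/A).
p = 10/25 = 0.400000.
d = −0.75 · ln(1 − (4/3)·0.400000) = −0.75 · ln(0.466667) = −0.75 · (-0.762139) = 0.5716.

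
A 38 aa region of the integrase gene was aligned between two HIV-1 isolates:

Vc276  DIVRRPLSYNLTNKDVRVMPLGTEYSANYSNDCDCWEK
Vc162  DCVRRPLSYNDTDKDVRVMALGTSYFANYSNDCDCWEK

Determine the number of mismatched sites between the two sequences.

6

Differing sites — 2:I/C; 11:L/D; 13:N/D; 20:P/A; 24:E/S; 26:S/F.
That gives 6 mismatches out of 38 aligned sites, so the Hamming distance is 6.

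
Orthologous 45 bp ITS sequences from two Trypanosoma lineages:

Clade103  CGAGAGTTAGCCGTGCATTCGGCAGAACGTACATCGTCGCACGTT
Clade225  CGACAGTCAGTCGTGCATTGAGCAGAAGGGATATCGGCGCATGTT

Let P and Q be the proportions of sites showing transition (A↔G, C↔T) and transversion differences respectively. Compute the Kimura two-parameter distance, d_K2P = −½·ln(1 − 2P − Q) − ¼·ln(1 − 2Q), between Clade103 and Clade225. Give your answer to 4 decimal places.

Mismatches occur at site 4 (G/C, transversion), site 8 (T/C, transition), site 11 (C/T, transition), site 20 (C/G, transversion), site 21 (G/A, transition), site 28 (C/G, transversion), site 30 (T/G, transversion), site 32 (C/T, transition), site 37 (T/G, transversion), site 42 (C/T, transition).
Of the 10 differences, 5 transitions and 5 transversions over 45 sites: P = 5/45 = 0.111111, Q = 5/45 = 0.111111.
d = −0.5·ln(0.666667) − 0.25·ln(0.777778) = −0.5·(-0.405465) − 0.25·(-0.251314) = 0.2656.

0.2656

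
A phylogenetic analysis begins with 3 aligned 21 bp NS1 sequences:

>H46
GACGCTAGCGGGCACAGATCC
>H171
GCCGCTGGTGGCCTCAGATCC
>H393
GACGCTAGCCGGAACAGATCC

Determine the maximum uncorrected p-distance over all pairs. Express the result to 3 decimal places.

Pairwise Hamming distances:
  H46 vs H171: 5
  H46 vs H393: 2
  H171 vs H393: 7
The largest is 7 mismatches, between H171 and H393; p = 7/21 = 0.333.

0.333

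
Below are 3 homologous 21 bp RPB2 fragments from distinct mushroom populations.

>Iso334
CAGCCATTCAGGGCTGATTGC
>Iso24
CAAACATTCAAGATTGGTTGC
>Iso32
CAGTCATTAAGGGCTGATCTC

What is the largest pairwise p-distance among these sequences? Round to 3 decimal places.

0.429

Pairwise Hamming distances:
  Iso334 vs Iso24: 6
  Iso334 vs Iso32: 4
  Iso24 vs Iso32: 9
The largest is 9 mismatches, between Iso24 and Iso32; p = 9/21 = 0.429.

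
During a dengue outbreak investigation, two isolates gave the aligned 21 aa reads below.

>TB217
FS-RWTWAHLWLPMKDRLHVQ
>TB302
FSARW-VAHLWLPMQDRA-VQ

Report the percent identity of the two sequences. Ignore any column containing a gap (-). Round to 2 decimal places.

83.33%

Excluding the 3 gap columns leaves 18 comparable sites.
Differing sites — 7:W/V; 15:K/Q; 18:L/A.
15 of the 18 comparable sites match, so the percent identity is 15/18 × 100 = 83.33%.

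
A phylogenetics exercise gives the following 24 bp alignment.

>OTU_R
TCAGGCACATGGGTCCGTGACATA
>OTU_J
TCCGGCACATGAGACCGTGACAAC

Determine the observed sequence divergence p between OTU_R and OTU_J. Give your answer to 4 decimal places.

0.2083

The sequences differ at positions 3 (A/C), 12 (G/A), 14 (T/A), 23 (T/A), 24 (A/C).
There are 5 differences over 24 sites, so p = 5/24 = 0.2083.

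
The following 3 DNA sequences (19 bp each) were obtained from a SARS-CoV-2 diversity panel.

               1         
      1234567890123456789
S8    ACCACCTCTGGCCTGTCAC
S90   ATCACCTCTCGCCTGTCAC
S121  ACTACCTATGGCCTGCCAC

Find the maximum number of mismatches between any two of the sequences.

Pairwise Hamming distances:
  S8 vs S90: 2
  S8 vs S121: 3
  S90 vs S121: 5
The largest is 5, between S90 and S121.

5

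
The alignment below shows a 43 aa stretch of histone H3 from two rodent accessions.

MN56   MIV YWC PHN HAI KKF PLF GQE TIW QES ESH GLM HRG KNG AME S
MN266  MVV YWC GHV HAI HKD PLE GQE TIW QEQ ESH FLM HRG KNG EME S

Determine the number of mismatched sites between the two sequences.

9

Mismatches occur at site 2 (I→V), site 7 (P→G), site 9 (N→V), site 13 (K→H), site 15 (F→D), site 18 (F→E), site 27 (S→Q), site 31 (G→F), site 40 (A→E).
That gives 9 mismatches out of 43 aligned sites, so the Hamming distance is 9.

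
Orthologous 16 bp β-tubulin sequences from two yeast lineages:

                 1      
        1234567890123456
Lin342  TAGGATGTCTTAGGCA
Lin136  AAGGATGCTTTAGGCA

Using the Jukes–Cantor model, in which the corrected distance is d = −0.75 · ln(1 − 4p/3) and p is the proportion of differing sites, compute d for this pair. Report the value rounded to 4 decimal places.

Mismatches occur at site 1 (T→A), site 8 (T→C), site 9 (C→T).
p = 3/16 = 0.187500.
d = −0.75 · ln(1 − (4/3)·0.187500) = −0.75 · ln(0.750000) = −0.75 · (-0.287682) = 0.2158.

0.2158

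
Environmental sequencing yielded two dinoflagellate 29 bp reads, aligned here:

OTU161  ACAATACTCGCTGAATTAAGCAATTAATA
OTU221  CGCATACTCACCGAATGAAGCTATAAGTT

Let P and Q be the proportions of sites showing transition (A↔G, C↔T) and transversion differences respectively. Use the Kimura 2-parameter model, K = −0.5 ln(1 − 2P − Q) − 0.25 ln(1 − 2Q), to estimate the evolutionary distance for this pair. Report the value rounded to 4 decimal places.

0.4622

Mismatches occur at site 1 (A/C, transversion), site 2 (C/G, transversion), site 3 (A/C, transversion), site 10 (G/A, transition), site 12 (T/C, transition), site 17 (T/G, transversion), site 22 (A/T, transversion), site 25 (T/A, transversion), site 27 (A/G, transition), site 29 (A/T, transversion).
Of the 10 differences, 3 transitions and 7 transversions over 29 sites: P = 3/29 = 0.103448, Q = 7/29 = 0.241379.
d = −0.5·ln(0.551725) − 0.25·ln(0.517242) = −0.5·(-0.594706) − 0.25·(-0.659244) = 0.4622.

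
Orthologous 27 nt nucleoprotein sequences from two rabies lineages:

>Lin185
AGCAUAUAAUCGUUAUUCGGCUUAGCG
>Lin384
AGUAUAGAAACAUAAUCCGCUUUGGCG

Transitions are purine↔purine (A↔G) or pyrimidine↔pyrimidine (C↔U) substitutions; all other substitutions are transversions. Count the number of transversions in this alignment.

4

Differing sites — 3:C/U (Ti); 7:U/G (Tv); 10:U/A (Tv); 12:G/A (Ti); 14:U/A (Tv); 17:U/C (Ti); 20:G/C (Tv); 21:C/U (Ti); 24:A/G (Ti).
Of the 9 differences, 5 transitions and 4 transversions, so the answer is 4.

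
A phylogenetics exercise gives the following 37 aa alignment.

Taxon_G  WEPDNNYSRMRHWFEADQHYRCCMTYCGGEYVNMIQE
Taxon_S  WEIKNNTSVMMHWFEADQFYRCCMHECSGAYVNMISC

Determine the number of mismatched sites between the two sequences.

Differing sites — 3:P/I; 4:D/K; 7:Y/T; 9:R/V; 11:R/M; 19:H/F; 25:T/H; 26:Y/E; 28:G/S; 30:E/A; 36:Q/S; 37:E/C.
That gives 12 mismatches out of 37 aligned sites, so the Hamming distance is 12.

12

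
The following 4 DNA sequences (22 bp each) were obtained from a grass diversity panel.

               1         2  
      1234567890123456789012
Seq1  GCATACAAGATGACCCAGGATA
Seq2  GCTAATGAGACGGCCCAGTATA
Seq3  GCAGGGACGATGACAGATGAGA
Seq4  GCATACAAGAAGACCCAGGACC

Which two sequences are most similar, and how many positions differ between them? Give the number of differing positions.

3

Pairwise Hamming distances:
  Seq1 vs Seq2: 7
  Seq1 vs Seq3: 8
  Seq1 vs Seq4: 3
  Seq2 vs Seq3: 13
  Seq2 vs Seq4: 9
  Seq3 vs Seq4: 10
The smallest is 3, between Seq1 and Seq4.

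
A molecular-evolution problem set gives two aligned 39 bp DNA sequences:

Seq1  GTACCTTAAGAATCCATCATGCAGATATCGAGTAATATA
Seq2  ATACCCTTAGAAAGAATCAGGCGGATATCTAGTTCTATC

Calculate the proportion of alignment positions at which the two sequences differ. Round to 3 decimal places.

Mismatches occur at site 1 (G↔A), site 6 (T↔C), site 8 (A↔T), site 13 (T↔A), site 14 (C↔G), site 15 (C↔A), site 20 (T↔G), site 23 (A↔G), site 30 (G↔T), site 34 (A↔T), site 35 (A↔C), site 39 (A↔C).
There are 12 differences over 39 sites, so p = 12/39 = 0.308.

0.308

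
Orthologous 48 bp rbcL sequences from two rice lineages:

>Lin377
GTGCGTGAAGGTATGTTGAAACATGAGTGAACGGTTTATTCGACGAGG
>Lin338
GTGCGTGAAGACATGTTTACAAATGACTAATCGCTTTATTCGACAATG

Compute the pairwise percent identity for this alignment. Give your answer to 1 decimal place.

The sequences differ at positions 11 (G/A), 12 (T/C), 18 (G/T), 20 (A/C), 22 (C/A), 27 (G/C), 29 (G/A), 31 (A/T), 34 (G/C), 45 (G/A), 47 (G/T).
37 of the 48 sites match, so the percent identity is 37/48 × 100 = 77.1%.

77.1%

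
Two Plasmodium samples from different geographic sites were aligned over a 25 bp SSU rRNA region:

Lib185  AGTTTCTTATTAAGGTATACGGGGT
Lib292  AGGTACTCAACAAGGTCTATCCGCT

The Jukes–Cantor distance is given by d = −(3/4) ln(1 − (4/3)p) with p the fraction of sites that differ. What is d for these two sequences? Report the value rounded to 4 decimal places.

Mismatches occur at site 3 (T↔G), site 5 (T↔A), site 8 (T↔C), site 10 (T↔A), site 11 (T↔C), site 17 (A↔C), site 20 (C↔T), site 21 (G↔C), site 22 (G↔C), site 24 (G↔C).
p = 10/25 = 0.400000.
d = −0.75 · ln(1 − (4/3)·0.400000) = −0.75 · ln(0.466667) = −0.75 · (-0.762139) = 0.5716.

0.5716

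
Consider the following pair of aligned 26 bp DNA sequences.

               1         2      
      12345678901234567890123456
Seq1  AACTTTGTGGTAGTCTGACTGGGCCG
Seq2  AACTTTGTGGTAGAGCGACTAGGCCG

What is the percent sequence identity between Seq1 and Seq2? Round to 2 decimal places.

84.62%

Mismatches occur at site 14 (T/A), site 15 (C/G), site 16 (T/C), site 21 (G/A).
22 of the 26 sites match, so the percent identity is 22/26 × 100 = 84.62%.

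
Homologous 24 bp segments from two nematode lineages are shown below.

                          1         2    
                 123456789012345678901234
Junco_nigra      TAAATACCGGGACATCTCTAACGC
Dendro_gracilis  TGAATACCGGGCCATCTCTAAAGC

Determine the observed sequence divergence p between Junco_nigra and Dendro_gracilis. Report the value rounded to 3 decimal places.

0.125

Differing sites — 2:A/G; 12:A/C; 22:C/A.
There are 3 differences over 24 sites, so p = 3/24 = 0.125.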